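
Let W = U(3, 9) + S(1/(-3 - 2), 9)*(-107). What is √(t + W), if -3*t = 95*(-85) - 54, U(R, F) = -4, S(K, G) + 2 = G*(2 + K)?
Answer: √266910/15 ≈ 34.442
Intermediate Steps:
S(K, G) = -2 + G*(2 + K)
t = 8129/3 (t = -(95*(-85) - 54)/3 = -(-8075 - 54)/3 = -⅓*(-8129) = 8129/3 ≈ 2709.7)
W = -7617/5 (W = -4 + (-2 + 2*9 + 9/(-3 - 2))*(-107) = -4 + (-2 + 18 + 9/(-5))*(-107) = -4 + (-2 + 18 + 9*(-⅕))*(-107) = -4 + (-2 + 18 - 9/5)*(-107) = -4 + (71/5)*(-107) = -4 - 7597/5 = -7617/5 ≈ -1523.4)
√(t + W) = √(8129/3 - 7617/5) = √(17794/15) = √266910/15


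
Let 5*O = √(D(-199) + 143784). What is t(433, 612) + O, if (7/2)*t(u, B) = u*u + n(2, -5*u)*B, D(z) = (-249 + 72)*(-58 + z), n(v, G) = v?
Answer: 53918 + √189273/5 ≈ 54005.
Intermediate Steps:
D(z) = 10266 - 177*z (D(z) = -177*(-58 + z) = 10266 - 177*z)
t(u, B) = 2*u²/7 + 4*B/7 (t(u, B) = 2*(u*u + 2*B)/7 = 2*(u² + 2*B)/7 = 2*u²/7 + 4*B/7)
O = √189273/5 (O = √((10266 - 177*(-199)) + 143784)/5 = √((10266 + 35223) + 143784)/5 = √(45489 + 143784)/5 = √189273/5 ≈ 87.011)
t(433, 612) + O = ((2/7)*433² + (4/7)*612) + √189273/5 = ((2/7)*187489 + 2448/7) + √189273/5 = (374978/7 + 2448/7) + √189273/5 = 53918 + √189273/5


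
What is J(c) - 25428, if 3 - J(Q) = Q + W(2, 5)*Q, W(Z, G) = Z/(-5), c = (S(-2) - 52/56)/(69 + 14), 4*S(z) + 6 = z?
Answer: -147719127/5810 ≈ -25425.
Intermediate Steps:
S(z) = -3/2 + z/4
c = -41/1162 (c = ((-3/2 + (¼)*(-2)) - 52/56)/(69 + 14) = ((-3/2 - ½) - 52*1/56)/83 = (-2 - 13/14)*(1/83) = -41/14*1/83 = -41/1162 ≈ -0.035284)
W(Z, G) = -Z/5 (W(Z, G) = Z*(-⅕) = -Z/5)
J(Q) = 3 - 3*Q/5 (J(Q) = 3 - (Q + (-⅕*2)*Q) = 3 - (Q - 2*Q/5) = 3 - 3*Q/5)
J(c) - 25428 = (3 - ⅗*(-41/1162)) - 25428 = (3 + 123/5810) - 25428 = 17553/5810 - 25428 = -147719127/5810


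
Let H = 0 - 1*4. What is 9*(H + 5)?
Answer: 9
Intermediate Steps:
H = -4 (H = 0 - 4 = -4)
9*(H + 5) = 9*(-4 + 5) = 9*1 = 9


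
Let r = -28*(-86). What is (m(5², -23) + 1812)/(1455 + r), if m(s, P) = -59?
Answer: 1753/3863 ≈ 0.45379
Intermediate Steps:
r = 2408
(m(5², -23) + 1812)/(1455 + r) = (-59 + 1812)/(1455 + 2408) = 1753/3863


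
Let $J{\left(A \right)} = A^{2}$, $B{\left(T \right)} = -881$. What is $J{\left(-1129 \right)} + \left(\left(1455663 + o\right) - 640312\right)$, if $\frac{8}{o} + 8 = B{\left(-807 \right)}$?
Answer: $\frac{1858002880}{889} \approx 2.09 \cdot 10^{6}$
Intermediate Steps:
$o = - \frac{8}{889}$ ($o = \frac{8}{-8 - 881} = \frac{8}{-889} = 8 \left(- \frac{1}{889}\right) = - \frac{8}{889} \approx -0.0089989$)
$J{\left(-1129 \right)} + \left(\left(1455663 + o\right) - 640312\right) = \left(-1129\right)^{2} + \left(\left(1455663 - \frac{8}{889}\right) - 640312\right) = 1274641 + \left(\frac{1294084399}{889} - 640312\right) = 1274641 + \frac{724847031}{889} = \frac{1858002880}{889}$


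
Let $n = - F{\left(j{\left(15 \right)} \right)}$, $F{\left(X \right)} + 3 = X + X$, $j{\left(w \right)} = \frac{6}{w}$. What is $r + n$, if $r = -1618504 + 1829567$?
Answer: $\frac{1055326}{5} \approx 2.1107 \cdot 10^{5}$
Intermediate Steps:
$F{\left(X \right)} = -3 + 2 X$ ($F{\left(X \right)} = -3 + \left(X + X\right) = -3 + 2 X$)
$r = 211063$
$n = \frac{11}{5}$ ($n = - (-3 + 2 \cdot \frac{6}{15}) = - (-3 + 2 \cdot 6 \cdot \frac{1}{15}) = - (-3 + 2 \cdot \frac{2}{5}) = - (-3 + \frac{4}{5}) = \left(-1\right) \left(- \frac{11}{5}\right) = \frac{11}{5} \approx 2.2$)
$r + n = 211063 + \frac{11}{5} = \frac{1055326}{5}$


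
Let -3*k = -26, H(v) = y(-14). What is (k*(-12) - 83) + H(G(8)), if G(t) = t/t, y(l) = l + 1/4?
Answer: -803/4 ≈ -200.75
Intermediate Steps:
y(l) = 1/4 + l (y(l) = l + 1/4 = 1/4 + l)
G(t) = 1
H(v) = -55/4 (H(v) = 1/4 - 14 = -55/4)
k = 26/3 (k = -1/3*(-26) = 26/3 ≈ 8.6667)
(k*(-12) - 83) + H(G(8)) = ((26/3)*(-12) - 83) - 55/4 = (-104 - 83) - 55/4 = -187 - 55/4 = -803/4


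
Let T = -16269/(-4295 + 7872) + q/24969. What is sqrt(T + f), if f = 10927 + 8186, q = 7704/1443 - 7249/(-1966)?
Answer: sqrt(56771544229025726704782916686)/1723663953102 ≈ 138.23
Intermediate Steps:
q = 8535457/945646 (q = 7704*(1/1443) - 7249*(-1/1966) = 2568/481 + 7249/1966 = 8535457/945646 ≈ 9.0261)
f = 19113
T = -54872915980331/12065647671714 (T = -16269/(-4295 + 7872) + (8535457/945646)/24969 = -16269/3577 + (8535457/945646)*(1/24969) = -16269*1/3577 + 1219351/3373119282 = -16269/3577 + 1219351/3373119282 = -54872915980331/12065647671714 ≈ -4.5479)
sqrt(T + f) = sqrt(-54872915980331/12065647671714 + 19113) = sqrt(230555851033489351/12065647671714) = sqrt(56771544229025726704782916686)/1723663953102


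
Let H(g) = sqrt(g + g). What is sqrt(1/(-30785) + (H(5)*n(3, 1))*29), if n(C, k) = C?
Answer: sqrt(-30785 + 82451311575*sqrt(10))/30785 ≈ 16.587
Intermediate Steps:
H(g) = sqrt(2)*sqrt(g) (H(g) = sqrt(2*g) = sqrt(2)*sqrt(g))
sqrt(1/(-30785) + (H(5)*n(3, 1))*29) = sqrt(1/(-30785) + ((sqrt(2)*sqrt(5))*3)*29) = sqrt(-1/30785 + (sqrt(10)*3)*29) = sqrt(-1/30785 + (3*sqrt(10))*29) = sqrt(-1/30785 + 87*sqrt(10))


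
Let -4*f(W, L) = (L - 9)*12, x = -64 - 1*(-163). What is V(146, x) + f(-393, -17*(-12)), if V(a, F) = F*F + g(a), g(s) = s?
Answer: 9362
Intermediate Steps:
x = 99 (x = -64 + 163 = 99)
V(a, F) = a + F**2 (V(a, F) = F*F + a = F**2 + a = a + F**2)
f(W, L) = 27 - 3*L (f(W, L) = -(L - 9)*12/4 = -(-9 + L)*12/4 = -(-108 + 12*L)/4 = 27 - 3*L)
V(146, x) + f(-393, -17*(-12)) = (146 + 99**2) + (27 - (-51)*(-12)) = (146 + 9801) + (27 - 3*204) = 9947 + (27 - 612) = 9947 - 585 = 9362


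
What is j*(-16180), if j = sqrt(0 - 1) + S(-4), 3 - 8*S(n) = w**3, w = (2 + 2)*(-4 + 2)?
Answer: -2083175/2 - 16180*I ≈ -1.0416e+6 - 16180.0*I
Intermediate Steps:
w = -8 (w = 4*(-2) = -8)
S(n) = 515/8 (S(n) = 3/8 - 1/8*(-8)**3 = 3/8 - 1/8*(-512) = 3/8 + 64 = 515/8)
j = 515/8 + I (j = sqrt(0 - 1) + 515/8 = sqrt(-1) + 515/8 = I + 515/8 = 515/8 + I ≈ 64.375 + 1.0*I)
j*(-16180) = (515/8 + I)*(-16180) = -2083175/2 - 16180*I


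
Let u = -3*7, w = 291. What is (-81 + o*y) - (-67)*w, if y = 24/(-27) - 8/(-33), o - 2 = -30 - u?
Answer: 1922632/99 ≈ 19421.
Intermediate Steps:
u = -21
o = -7 (o = 2 + (-30 - 1*(-21)) = 2 + (-30 + 21) = 2 - 9 = -7)
y = -64/99 (y = 24*(-1/27) - 8*(-1/33) = -8/9 + 8/33 = -64/99 ≈ -0.64646)
(-81 + o*y) - (-67)*w = (-81 - 7*(-64/99)) - (-67)*291 = (-81 + 448/99) - 1*(-19497) = -7571/99 + 19497 = 1922632/99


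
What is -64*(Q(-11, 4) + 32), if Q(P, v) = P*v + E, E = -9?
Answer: 1344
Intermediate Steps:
Q(P, v) = -9 + P*v (Q(P, v) = P*v - 9 = -9 + P*v)
-64*(Q(-11, 4) + 32) = -64*((-9 - 11*4) + 32) = -64*((-9 - 44) + 32) = -64*(-53 + 32) = -64*(-21) = 1344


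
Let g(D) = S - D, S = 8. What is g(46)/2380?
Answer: -19/1190 ≈ -0.015966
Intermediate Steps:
g(D) = 8 - D
g(46)/2380 = (8 - 1*46)/2380 = (8 - 46)*(1/2380) = -38*1/2380 = -19/1190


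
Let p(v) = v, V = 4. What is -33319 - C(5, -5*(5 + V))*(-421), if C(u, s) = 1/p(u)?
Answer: -166174/5 ≈ -33235.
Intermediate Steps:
C(u, s) = 1/u
-33319 - C(5, -5*(5 + V))*(-421) = -33319 - (-421)/5 = -33319 - 1*(-421/5) = -33319 + 421/5 = -166174/5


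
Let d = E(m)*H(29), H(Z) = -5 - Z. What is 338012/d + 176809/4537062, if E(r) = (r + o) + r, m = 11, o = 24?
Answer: -22548601051/104352426 ≈ -216.08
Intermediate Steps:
E(r) = 24 + 2*r (E(r) = (r + 24) + r = (24 + r) + r = 24 + 2*r)
d = -1564 (d = (24 + 2*11)*(-5 - 1*29) = (24 + 22)*(-5 - 29) = 46*(-34) = -1564)
338012/d + 176809/4537062 = 338012/(-1564) + 176809/4537062 = 338012*(-1/1564) + 176809*(1/4537062) = -84503/391 + 176809/4537062 = -22548601051/104352426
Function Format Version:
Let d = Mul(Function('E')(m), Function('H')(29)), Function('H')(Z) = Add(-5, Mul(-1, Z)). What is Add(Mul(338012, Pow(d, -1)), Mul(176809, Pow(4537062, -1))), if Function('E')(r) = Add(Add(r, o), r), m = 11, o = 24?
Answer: Rational(-22548601051, 104352426) ≈ -216.08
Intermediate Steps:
Function('E')(r) = Add(24, Mul(2, r)) (Function('E')(r) = Add(Add(r, 24), r) = Add(Add(24, r), r) = Add(24, Mul(2, r)))
d = -1564 (d = Mul(Add(24, Mul(2, 11)), Add(-5, Mul(-1, 29))) = Mul(Add(24, 22), Add(-5, -29)) = Mul(46, -34) = -1564)
Add(Mul(338012, Pow(d, -1)), Mul(176809, Pow(4537062, -1))) = Add(Mul(338012, Pow(-1564, -1)), Mul(176809, Pow(4537062, -1))) = Add(Mul(338012, Rational(-1, 1564)), Mul(176809, Rational(1, 4537062))) = Add(Rational(-84503, 391), Rational(176809, 4537062)) = Rational(-22548601051, 104352426)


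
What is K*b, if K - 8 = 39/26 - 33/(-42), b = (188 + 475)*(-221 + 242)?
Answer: 143208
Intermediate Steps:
b = 13923 (b = 663*21 = 13923)
K = 72/7 (K = 8 + (39/26 - 33/(-42)) = 8 + (39*(1/26) - 33*(-1/42)) = 8 + (3/2 + 11/14) = 8 + 16/7 = 72/7 ≈ 10.286)
K*b = (72/7)*13923 = 143208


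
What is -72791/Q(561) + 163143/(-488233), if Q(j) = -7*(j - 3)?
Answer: 34901731745/1907038098 ≈ 18.302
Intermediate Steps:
Q(j) = 21 - 7*j (Q(j) = -7*(-3 + j) = 21 - 7*j)
-72791/Q(561) + 163143/(-488233) = -72791/(21 - 7*561) + 163143/(-488233) = -72791/(21 - 3927) + 163143*(-1/488233) = -72791/(-3906) - 163143/488233 = -72791*(-1/3906) - 163143/488233 = 72791/3906 - 163143/488233 = 34901731745/1907038098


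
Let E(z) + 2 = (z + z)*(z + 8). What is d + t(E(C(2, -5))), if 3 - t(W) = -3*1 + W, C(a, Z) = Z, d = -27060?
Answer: -27022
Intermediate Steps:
E(z) = -2 + 2*z*(8 + z) (E(z) = -2 + (z + z)*(z + 8) = -2 + (2*z)*(8 + z) = -2 + 2*z*(8 + z))
t(W) = 6 - W (t(W) = 3 - (-3*1 + W) = 3 - (-3 + W) = 3 + (3 - W) = 6 - W)
d + t(E(C(2, -5))) = -27060 + (6 - (-2 + 2*(-5)² + 16*(-5))) = -27060 + (6 - (-2 + 2*25 - 80)) = -27060 + (6 - (-2 + 50 - 80)) = -27060 + (6 - 1*(-32)) = -27060 + (6 + 32) = -27060 + 38 = -27022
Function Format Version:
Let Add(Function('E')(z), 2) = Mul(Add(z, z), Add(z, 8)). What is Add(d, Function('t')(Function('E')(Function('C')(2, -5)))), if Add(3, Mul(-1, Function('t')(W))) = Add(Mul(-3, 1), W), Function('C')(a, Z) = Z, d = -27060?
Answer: -27022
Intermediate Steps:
Function('E')(z) = Add(-2, Mul(2, z, Add(8, z))) (Function('E')(z) = Add(-2, Mul(Add(z, z), Add(z, 8))) = Add(-2, Mul(Mul(2, z), Add(8, z))) = Add(-2, Mul(2, z, Add(8, z))))
Function('t')(W) = Add(6, Mul(-1, W)) (Function('t')(W) = Add(3, Mul(-1, Add(Mul(-3, 1), W))) = Add(3, Mul(-1, Add(-3, W))) = Add(3, Add(3, Mul(-1, W))) = Add(6, Mul(-1, W)))
Add(d, Function('t')(Function('E')(Function('C')(2, -5)))) = Add(-27060, Add(6, Mul(-1, Add(-2, Mul(2, Pow(-5, 2)), Mul(16, -5))))) = Add(-27060, Add(6, Mul(-1, Add(-2, Mul(2, 25), -80)))) = Add(-27060, Add(6, Mul(-1, Add(-2, 50, -80)))) = Add(-27060, Add(6, Mul(-1, -32))) = Add(-27060, Add(6, 32)) = Add(-27060, 38) = -27022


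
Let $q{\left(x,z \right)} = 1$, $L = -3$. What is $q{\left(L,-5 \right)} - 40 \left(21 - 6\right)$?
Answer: $-599$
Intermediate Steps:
$q{\left(L,-5 \right)} - 40 \left(21 - 6\right) = 1 - 40 \left(21 - 6\right) = 1 - 600 = -599$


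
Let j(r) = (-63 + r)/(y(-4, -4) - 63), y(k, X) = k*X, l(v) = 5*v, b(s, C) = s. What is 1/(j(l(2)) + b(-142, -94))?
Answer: -47/6621 ≈ -0.0070986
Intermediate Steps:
y(k, X) = X*k
j(r) = 63/47 - r/47 (j(r) = (-63 + r)/(-4*(-4) - 63) = (-63 + r)/(16 - 63) = (-63 + r)/(-47) = (-63 + r)*(-1/47) = 63/47 - r/47)
1/(j(l(2)) + b(-142, -94)) = 1/((63/47 - 5*2/47) - 142) = 1/((63/47 - 1/47*10) - 142) = 1/((63/47 - 10/47) - 142) = 1/(53/47 - 142) = 1/(-6621/47) = -47/6621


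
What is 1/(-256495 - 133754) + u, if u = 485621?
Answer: 189513109628/390249 ≈ 4.8562e+5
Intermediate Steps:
1/(-256495 - 133754) + u = 1/(-256495 - 133754) + 485621 = 1/(-390249) + 485621 = -1/390249 + 485621 = 189513109628/390249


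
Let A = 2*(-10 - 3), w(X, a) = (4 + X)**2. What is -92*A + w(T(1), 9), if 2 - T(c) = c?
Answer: 2417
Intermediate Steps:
T(c) = 2 - c
A = -26 (A = 2*(-13) = -26)
-92*A + w(T(1), 9) = -92*(-26) + (4 + (2 - 1*1))**2 = 2392 + (4 + (2 - 1))**2 = 2392 + (4 + 1)**2 = 2392 + 5**2 = 2392 + 25 = 2417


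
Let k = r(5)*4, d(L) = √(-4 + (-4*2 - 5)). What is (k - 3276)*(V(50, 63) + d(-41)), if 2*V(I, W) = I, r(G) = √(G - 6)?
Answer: -4*(25 + I*√17)*(819 - I) ≈ -81917.0 - 13407.0*I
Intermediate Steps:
r(G) = √(-6 + G)
d(L) = I*√17 (d(L) = √(-4 + (-8 - 5)) = √(-4 - 13) = √(-17) = I*√17)
k = 4*I (k = √(-6 + 5)*4 = √(-1)*4 = I*4 = 4*I ≈ 4.0*I)
V(I, W) = I/2
(k - 3276)*(V(50, 63) + d(-41)) = (4*I - 3276)*((½)*50 + I*√17) = (-3276 + 4*I)*(25 + I*√17)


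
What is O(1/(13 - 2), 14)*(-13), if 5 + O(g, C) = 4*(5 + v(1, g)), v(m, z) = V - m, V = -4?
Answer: 65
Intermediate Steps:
v(m, z) = -4 - m
O(g, C) = -5 (O(g, C) = -5 + 4*(5 + (-4 - 1*1)) = -5 + 4*(5 + (-4 - 1)) = -5 + 4*(5 - 5) = -5 + 4*0 = -5 + 0 = -5)
O(1/(13 - 2), 14)*(-13) = -5*(-13) = 65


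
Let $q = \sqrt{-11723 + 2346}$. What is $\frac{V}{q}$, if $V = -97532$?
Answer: $\frac{97532 i \sqrt{9377}}{9377} \approx 1007.2 i$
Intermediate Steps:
$q = i \sqrt{9377}$ ($q = \sqrt{-9377} = i \sqrt{9377} \approx 96.835 i$)
$\frac{V}{q} = - \frac{97532}{i \sqrt{9377}} = - 97532 \left(- \frac{i \sqrt{9377}}{9377}\right) = \frac{97532 i \sqrt{9377}}{9377}$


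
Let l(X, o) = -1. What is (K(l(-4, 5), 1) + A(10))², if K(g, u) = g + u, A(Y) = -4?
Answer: 16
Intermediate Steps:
(K(l(-4, 5), 1) + A(10))² = ((-1 + 1) - 4)² = (0 - 4)² = (-4)² = 16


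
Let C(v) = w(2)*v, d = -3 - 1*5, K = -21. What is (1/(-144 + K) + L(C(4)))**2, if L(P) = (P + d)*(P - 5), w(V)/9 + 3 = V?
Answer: 88600880281/27225 ≈ 3.2544e+6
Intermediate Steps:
d = -8 (d = -3 - 5 = -8)
w(V) = -27 + 9*V
C(v) = -9*v (C(v) = (-27 + 9*2)*v = (-27 + 18)*v = -9*v)
L(P) = (-8 + P)*(-5 + P) (L(P) = (P - 8)*(P - 5) = (-8 + P)*(-5 + P))
(1/(-144 + K) + L(C(4)))**2 = (1/(-144 - 21) + (40 + (-9*4)**2 - (-117)*4))**2 = (1/(-165) + (40 + (-36)**2 - 13*(-36)))**2 = (-1/165 + (40 + 1296 + 468))**2 = (-1/165 + 1804)**2 = (297659/165)**2 = 88600880281/27225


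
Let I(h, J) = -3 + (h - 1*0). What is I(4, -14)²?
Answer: 1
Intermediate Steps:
I(h, J) = -3 + h (I(h, J) = -3 + (h + 0) = -3 + h)
I(4, -14)² = (-3 + 4)² = 1² = 1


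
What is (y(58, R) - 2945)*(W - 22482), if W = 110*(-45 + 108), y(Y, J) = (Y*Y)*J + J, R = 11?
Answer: -529856640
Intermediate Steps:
y(Y, J) = J + J*Y**2 (y(Y, J) = Y**2*J + J = J*Y**2 + J = J + J*Y**2)
W = 6930 (W = 110*63 = 6930)
(y(58, R) - 2945)*(W - 22482) = (11*(1 + 58**2) - 2945)*(6930 - 22482) = (11*(1 + 3364) - 2945)*(-15552) = (11*3365 - 2945)*(-15552) = (37015 - 2945)*(-15552) = 34070*(-15552) = -529856640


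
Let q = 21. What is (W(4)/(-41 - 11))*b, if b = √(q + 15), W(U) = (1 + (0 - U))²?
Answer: -27/26 ≈ -1.0385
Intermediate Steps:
W(U) = (1 - U)²
b = 6 (b = √(21 + 15) = √36 = 6)
(W(4)/(-41 - 11))*b = ((-1 + 4)²/(-41 - 11))*6 = (3²/(-52))*6 = (9*(-1/52))*6 = -9/52*6 = -27/26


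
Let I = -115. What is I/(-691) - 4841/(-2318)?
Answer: 3611701/1601738 ≈ 2.2549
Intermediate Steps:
I/(-691) - 4841/(-2318) = -115/(-691) - 4841/(-2318) = -115*(-1/691) - 4841*(-1/2318) = 115/691 + 4841/2318 = 3611701/1601738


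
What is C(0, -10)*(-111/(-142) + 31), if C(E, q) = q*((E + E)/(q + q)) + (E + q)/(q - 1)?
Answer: 22565/781 ≈ 28.892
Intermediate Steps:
C(E, q) = E + (E + q)/(-1 + q) (C(E, q) = q*((2*E)/((2*q))) + (E + q)/(-1 + q) = q*((2*E)*(1/(2*q))) + (E + q)/(-1 + q) = q*(E/q) + (E + q)/(-1 + q) = E + (E + q)/(-1 + q))
C(0, -10)*(-111/(-142) + 31) = (-10*(1 + 0)/(-1 - 10))*(-111/(-142) + 31) = (-10*1/(-11))*(-111*(-1/142) + 31) = (-10*(-1/11)*1)*(111/142 + 31) = (10/11)*(4513/142) = 22565/781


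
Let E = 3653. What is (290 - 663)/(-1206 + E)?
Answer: -373/2447 ≈ -0.15243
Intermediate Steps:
(290 - 663)/(-1206 + E) = (290 - 663)/(-1206 + 3653) = -373/2447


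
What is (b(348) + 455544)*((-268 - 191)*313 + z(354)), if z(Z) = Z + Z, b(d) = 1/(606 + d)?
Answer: -20709468520981/318 ≈ -6.5124e+10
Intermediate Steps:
z(Z) = 2*Z
(b(348) + 455544)*((-268 - 191)*313 + z(354)) = (1/(606 + 348) + 455544)*((-268 - 191)*313 + 2*354) = (1/954 + 455544)*(-459*313 + 708) = (1/954 + 455544)*(-143667 + 708) = (434588977/954)*(-142959) = -20709468520981/318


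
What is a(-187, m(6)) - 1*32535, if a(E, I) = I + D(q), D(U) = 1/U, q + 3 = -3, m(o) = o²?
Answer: -194995/6 ≈ -32499.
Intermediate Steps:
q = -6 (q = -3 - 3 = -6)
a(E, I) = -⅙ + I (a(E, I) = I + 1/(-6) = I - ⅙ = -⅙ + I)
a(-187, m(6)) - 1*32535 = (-⅙ + 6²) - 1*32535 = (-⅙ + 36) - 32535 = 215/6 - 32535 = -194995/6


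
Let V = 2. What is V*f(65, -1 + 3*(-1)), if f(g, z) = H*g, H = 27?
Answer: 3510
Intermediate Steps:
f(g, z) = 27*g
V*f(65, -1 + 3*(-1)) = 2*(27*65) = 2*1755 = 3510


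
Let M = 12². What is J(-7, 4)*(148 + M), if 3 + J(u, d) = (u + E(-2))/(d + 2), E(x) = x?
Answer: -1314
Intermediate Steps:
M = 144
J(u, d) = -3 + (-2 + u)/(2 + d) (J(u, d) = -3 + (u - 2)/(d + 2) = -3 + (-2 + u)/(2 + d))
J(-7, 4)*(148 + M) = ((-8 - 7 - 3*4)/(2 + 4))*(148 + 144) = ((-8 - 7 - 12)/6)*292 = ((⅙)*(-27))*292 = -9/2*292 = -1314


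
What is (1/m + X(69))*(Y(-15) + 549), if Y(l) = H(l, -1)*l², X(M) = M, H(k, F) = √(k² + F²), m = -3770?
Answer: 142810821/3770 + 11705805*√226/754 ≈ 2.7127e+5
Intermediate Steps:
H(k, F) = √(F² + k²)
Y(l) = l²*√(1 + l²) (Y(l) = √((-1)² + l²)*l² = √(1 + l²)*l² = l²*√(1 + l²))
(1/m + X(69))*(Y(-15) + 549) = (1/(-3770) + 69)*((-15)²*√(1 + (-15)²) + 549) = (-1/3770 + 69)*(225*√(1 + 225) + 549) = 260129*(225*√226 + 549)/3770 = 260129*(549 + 225*√226)/3770 = 142810821/3770 + 11705805*√226/754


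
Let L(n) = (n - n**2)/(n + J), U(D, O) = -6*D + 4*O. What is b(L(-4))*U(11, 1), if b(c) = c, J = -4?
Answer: -155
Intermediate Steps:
L(n) = (n - n**2)/(-4 + n) (L(n) = (n - n**2)/(n - 4) = (n - n**2)/(-4 + n))
b(L(-4))*U(11, 1) = (-4*(1 - 1*(-4))/(-4 - 4))*(-6*11 + 4*1) = (-4*(1 + 4)/(-8))*(-66 + 4) = -4*(-1/8)*5*(-62) = (5/2)*(-62) = -155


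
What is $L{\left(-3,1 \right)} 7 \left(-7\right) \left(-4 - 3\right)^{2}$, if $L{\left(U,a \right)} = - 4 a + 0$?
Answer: $9604$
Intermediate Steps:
$L{\left(U,a \right)} = - 4 a$
$L{\left(-3,1 \right)} 7 \left(-7\right) \left(-4 - 3\right)^{2} = \left(-4\right) 1 \cdot 7 \left(-7\right) \left(-4 - 3\right)^{2} = \left(-4\right) 7 \left(-7\right) \left(-7\right)^{2} = \left(-28\right) \left(-7\right) 49 = 196 \cdot 49 = 9604$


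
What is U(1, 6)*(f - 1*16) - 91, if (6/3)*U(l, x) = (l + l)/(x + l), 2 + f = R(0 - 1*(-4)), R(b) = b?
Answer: -93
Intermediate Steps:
f = 2 (f = -2 + (0 - 1*(-4)) = -2 + (0 + 4) = -2 + 4 = 2)
U(l, x) = l/(l + x) (U(l, x) = ((l + l)/(x + l))/2 = ((2*l)/(l + x))/2 = (2*l/(l + x))/2 = l/(l + x))
U(1, 6)*(f - 1*16) - 91 = (1/(1 + 6))*(2 - 1*16) - 91 = (1/7)*(2 - 16) - 91 = (1*(⅐))*(-14) - 91 = (⅐)*(-14) - 91 = -2 - 91 = -93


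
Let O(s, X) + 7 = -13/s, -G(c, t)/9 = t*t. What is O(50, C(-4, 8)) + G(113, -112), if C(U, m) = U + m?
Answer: -5645163/50 ≈ -1.1290e+5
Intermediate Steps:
G(c, t) = -9*t**2 (G(c, t) = -9*t*t = -9*t**2)
O(s, X) = -7 - 13/s
O(50, C(-4, 8)) + G(113, -112) = (-7 - 13/50) - 9*(-112)**2 = (-7 - 13*1/50) - 9*12544 = (-7 - 13/50) - 112896 = -363/50 - 112896 = -5645163/50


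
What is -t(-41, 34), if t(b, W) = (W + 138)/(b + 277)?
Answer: -43/59 ≈ -0.72881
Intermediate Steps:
t(b, W) = (138 + W)/(277 + b)
-t(-41, 34) = -(138 + 34)/(277 - 41) = -172/236 = -1*43/59 = -43/59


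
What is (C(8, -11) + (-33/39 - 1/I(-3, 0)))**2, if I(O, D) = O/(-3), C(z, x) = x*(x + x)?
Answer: 9746884/169 ≈ 57674.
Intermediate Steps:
C(z, x) = 2*x**2 (C(z, x) = x*(2*x) = 2*x**2)
I(O, D) = -O/3 (I(O, D) = O*(-1/3) = -O/3)
(C(8, -11) + (-33/39 - 1/I(-3, 0)))**2 = (2*(-11)**2 + (-33/39 - 1/((-1/3*(-3)))))**2 = (2*121 + (-33*1/39 - 1/1))**2 = (242 + (-11/13 - 1*1))**2 = (242 + (-11/13 - 1))**2 = (242 - 24/13)**2 = (3122/13)**2 = 9746884/169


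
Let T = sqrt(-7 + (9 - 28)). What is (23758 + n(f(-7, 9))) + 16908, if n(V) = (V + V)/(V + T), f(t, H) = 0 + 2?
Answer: 609994/15 - 2*I*sqrt(26)/15 ≈ 40666.0 - 0.67987*I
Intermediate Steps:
f(t, H) = 2
T = I*sqrt(26) (T = sqrt(-7 - 19) = sqrt(-26) = I*sqrt(26) ≈ 5.099*I)
n(V) = 2*V/(V + I*sqrt(26)) (n(V) = (V + V)/(V + I*sqrt(26)) = (2*V)/(V + I*sqrt(26)) = 2*V/(V + I*sqrt(26)))
(23758 + n(f(-7, 9))) + 16908 = (23758 + 2*2/(2 + I*sqrt(26))) + 16908 = (23758 + 4/(2 + I*sqrt(26))) + 16908 = 40666 + 4/(2 + I*sqrt(26))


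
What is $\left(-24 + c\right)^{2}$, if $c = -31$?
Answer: $3025$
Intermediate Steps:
$\left(-24 + c\right)^{2} = \left(-24 - 31\right)^{2} = \left(-55\right)^{2} = 3025$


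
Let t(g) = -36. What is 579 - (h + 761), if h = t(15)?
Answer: -146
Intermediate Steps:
h = -36
579 - (h + 761) = 579 - (-36 + 761) = 579 - 1*725 = 579 - 725 = -146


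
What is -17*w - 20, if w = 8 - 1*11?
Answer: 31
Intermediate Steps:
w = -3 (w = 8 - 11 = -3)
-17*w - 20 = -17*(-3) - 20 = 51 - 20 = 31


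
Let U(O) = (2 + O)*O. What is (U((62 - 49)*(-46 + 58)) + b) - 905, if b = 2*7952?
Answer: 39647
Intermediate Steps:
U(O) = O*(2 + O)
b = 15904
(U((62 - 49)*(-46 + 58)) + b) - 905 = (((62 - 49)*(-46 + 58))*(2 + (62 - 49)*(-46 + 58)) + 15904) - 905 = ((13*12)*(2 + 13*12) + 15904) - 905 = (156*(2 + 156) + 15904) - 905 = (156*158 + 15904) - 905 = (24648 + 15904) - 905 = 40552 - 905 = 39647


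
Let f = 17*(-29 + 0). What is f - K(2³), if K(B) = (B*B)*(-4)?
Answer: -237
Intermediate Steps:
f = -493 (f = 17*(-29) = -493)
K(B) = -4*B² (K(B) = B²*(-4) = -4*B²)
f - K(2³) = -493 - (-4)*(2³)² = -493 - (-4)*8² = -493 - (-4)*64 = -493 - 1*(-256) = -493 + 256 = -237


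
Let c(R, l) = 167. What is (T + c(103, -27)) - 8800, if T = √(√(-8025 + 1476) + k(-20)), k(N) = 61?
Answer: -8633 + √(61 + I*√6549) ≈ -8624.0 + 4.4912*I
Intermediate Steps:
T = √(61 + I*√6549) (T = √(√(-8025 + 1476) + 61) = √(√(-6549) + 61) = √(I*√6549 + 61) = √(61 + I*√6549) ≈ 9.0095 + 4.4912*I)
(T + c(103, -27)) - 8800 = (√(61 + I*√6549) + 167) - 8800 = (167 + √(61 + I*√6549)) - 8800 = -8633 + √(61 + I*√6549)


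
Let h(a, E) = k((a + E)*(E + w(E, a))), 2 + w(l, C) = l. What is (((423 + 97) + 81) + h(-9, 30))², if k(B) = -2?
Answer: 358801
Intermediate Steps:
w(l, C) = -2 + l
h(a, E) = -2
(((423 + 97) + 81) + h(-9, 30))² = (((423 + 97) + 81) - 2)² = ((520 + 81) - 2)² = (601 - 2)² = 599² = 358801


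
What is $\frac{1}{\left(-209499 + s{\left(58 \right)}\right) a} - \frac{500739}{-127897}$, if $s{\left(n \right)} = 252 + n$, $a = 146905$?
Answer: $\frac{1398924105899578}{357308291093215} \approx 3.9152$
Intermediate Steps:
$\frac{1}{\left(-209499 + s{\left(58 \right)}\right) a} - \frac{500739}{-127897} = \frac{1}{\left(-209499 + \left(252 + 58\right)\right) 146905} - \frac{500739}{-127897} = \frac{1}{-209499 + 310} \cdot \frac{1}{146905} - - \frac{500739}{127897} = \frac{1}{-209189} \cdot \frac{1}{146905} + \frac{500739}{127897} = \left(- \frac{1}{209189}\right) \frac{1}{146905} + \frac{500739}{127897} = - \frac{1}{30730910045} + \frac{500739}{127897} = \frac{1398924105899578}{357308291093215}$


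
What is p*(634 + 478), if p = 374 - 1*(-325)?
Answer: 777288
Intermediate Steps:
p = 699 (p = 374 + 325 = 699)
p*(634 + 478) = 699*(634 + 478) = 699*1112 = 777288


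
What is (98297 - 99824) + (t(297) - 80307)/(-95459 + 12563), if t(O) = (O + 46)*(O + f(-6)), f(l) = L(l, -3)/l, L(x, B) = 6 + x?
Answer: -10550313/6908 ≈ -1527.3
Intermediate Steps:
f(l) = (6 + l)/l
t(O) = O*(46 + O) (t(O) = (O + 46)*(O + (6 - 6)/(-6)) = (46 + O)*(O - 1/6*0) = (46 + O)*(O + 0) = (46 + O)*O = O*(46 + O))
(98297 - 99824) + (t(297) - 80307)/(-95459 + 12563) = (98297 - 99824) + (297*(46 + 297) - 80307)/(-95459 + 12563) = -1527 + (297*343 - 80307)/(-82896) = -1527 + (101871 - 80307)*(-1/82896) = -1527 + 21564*(-1/82896) = -1527 - 1797/6908 = -10550313/6908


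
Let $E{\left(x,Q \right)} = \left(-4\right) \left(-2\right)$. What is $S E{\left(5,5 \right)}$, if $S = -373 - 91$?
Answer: $-3712$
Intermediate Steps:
$E{\left(x,Q \right)} = 8$
$S = -464$ ($S = -373 - 91 = -464$)
$S E{\left(5,5 \right)} = \left(-464\right) 8 = -3712$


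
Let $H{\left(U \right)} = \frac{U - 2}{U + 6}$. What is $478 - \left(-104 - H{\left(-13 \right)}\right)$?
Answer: $\frac{4089}{7} \approx 584.14$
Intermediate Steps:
$H{\left(U \right)} = \frac{-2 + U}{6 + U}$
$478 - \left(-104 - H{\left(-13 \right)}\right) = 478 - \left(-104 - \frac{-2 - 13}{6 - 13}\right) = 478 - \left(-104 - \frac{1}{-7} \left(-15\right)\right) = 478 - \left(-104 - \left(- \frac{1}{7}\right) \left(-15\right)\right) = 478 - \left(-104 - \frac{15}{7}\right) = 478 - - \frac{743}{7} = 478 + \frac{743}{7} = \frac{4089}{7}$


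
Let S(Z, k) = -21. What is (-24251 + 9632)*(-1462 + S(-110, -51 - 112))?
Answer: 21679977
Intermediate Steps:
(-24251 + 9632)*(-1462 + S(-110, -51 - 112)) = (-24251 + 9632)*(-1462 - 21) = -14619*(-1483) = 21679977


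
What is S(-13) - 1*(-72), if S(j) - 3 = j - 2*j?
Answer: 88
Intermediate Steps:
S(j) = 3 - j (S(j) = 3 + (j - 2*j) = 3 - j)
S(-13) - 1*(-72) = (3 - 1*(-13)) - 1*(-72) = (3 + 13) + 72 = 16 + 72 = 88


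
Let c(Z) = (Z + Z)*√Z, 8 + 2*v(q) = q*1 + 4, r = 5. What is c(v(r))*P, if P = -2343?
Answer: -2343*√2/2 ≈ -1656.8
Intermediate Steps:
v(q) = -2 + q/2 (v(q) = -4 + (q*1 + 4)/2 = -4 + (q + 4)/2 = -4 + (4 + q)/2 = -4 + (2 + q/2) = -2 + q/2)
c(Z) = 2*Z^(3/2) (c(Z) = (2*Z)*√Z = 2*Z^(3/2))
c(v(r))*P = (2*(-2 + (½)*5)^(3/2))*(-2343) = (2*(-2 + 5/2)^(3/2))*(-2343) = (2*(½)^(3/2))*(-2343) = (2*(√2/4))*(-2343) = (√2/2)*(-2343) = -2343*√2/2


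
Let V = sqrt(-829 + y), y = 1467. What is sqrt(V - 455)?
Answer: sqrt(-455 + sqrt(638)) ≈ 20.73*I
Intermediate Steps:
V = sqrt(638) (V = sqrt(-829 + 1467) = sqrt(638) ≈ 25.259)
sqrt(V - 455) = sqrt(sqrt(638) - 455) = sqrt(-455 + sqrt(638))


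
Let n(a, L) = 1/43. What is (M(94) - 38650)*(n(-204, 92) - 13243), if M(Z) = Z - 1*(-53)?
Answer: 21925456344/43 ≈ 5.0989e+8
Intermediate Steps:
n(a, L) = 1/43
M(Z) = 53 + Z (M(Z) = Z + 53 = 53 + Z)
(M(94) - 38650)*(n(-204, 92) - 13243) = ((53 + 94) - 38650)*(1/43 - 13243) = (147 - 38650)*(-569448/43) = -38503*(-569448/43) = 21925456344/43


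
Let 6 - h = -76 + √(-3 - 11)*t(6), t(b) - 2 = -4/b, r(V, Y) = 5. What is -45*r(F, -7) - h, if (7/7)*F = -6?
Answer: -307 + 4*I*√14/3 ≈ -307.0 + 4.9889*I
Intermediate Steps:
F = -6
t(b) = 2 - 4/b
h = 82 - 4*I*√14/3 (h = 6 - (-76 + √(-3 - 11)*(2 - 4/6)) = 6 - (-76 + √(-14)*(2 - 4*⅙)) = 6 - (-76 + (I*√14)*(2 - ⅔)) = 6 - (-76 + (I*√14)*(4/3)) = 6 - (-76 + 4*I*√14/3) = 6 + (76 - 4*I*√14/3) = 82 - 4*I*√14/3 ≈ 82.0 - 4.9889*I)
-45*r(F, -7) - h = -45*5 - (82 - 4*I*√14/3) = -225 + (-82 + 4*I*√14/3) = -307 + 4*I*√14/3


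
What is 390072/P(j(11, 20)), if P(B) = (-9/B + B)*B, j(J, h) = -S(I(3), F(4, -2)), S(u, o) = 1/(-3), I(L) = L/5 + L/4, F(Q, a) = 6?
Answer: -438831/10 ≈ -43883.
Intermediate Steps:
I(L) = 9*L/20 (I(L) = L*(⅕) + L*(¼) = L/5 + L/4 = 9*L/20)
S(u, o) = -⅓
j(J, h) = ⅓ (j(J, h) = -1*(-⅓) = ⅓)
P(B) = B*(B - 9/B) (P(B) = (B - 9/B)*B = B*(B - 9/B))
390072/P(j(11, 20)) = 390072/(-9 + (⅓)²) = 390072/(-9 + ⅑) = 390072/(-80/9) = 390072*(-9/80) = -438831/10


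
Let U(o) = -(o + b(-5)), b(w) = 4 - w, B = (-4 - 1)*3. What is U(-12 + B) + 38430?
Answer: 38448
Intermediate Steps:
B = -15 (B = -5*3 = -15)
U(o) = -9 - o (U(o) = -(o + (4 - 1*(-5))) = -(o + (4 + 5)) = -(o + 9) = -(9 + o) = -9 - o)
U(-12 + B) + 38430 = (-9 - (-12 - 15)) + 38430 = (-9 - 1*(-27)) + 38430 = (-9 + 27) + 38430 = 18 + 38430 = 38448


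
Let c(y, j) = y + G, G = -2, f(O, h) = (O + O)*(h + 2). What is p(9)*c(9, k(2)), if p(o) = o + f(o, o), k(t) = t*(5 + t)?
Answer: 1449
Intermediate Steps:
f(O, h) = 2*O*(2 + h) (f(O, h) = (2*O)*(2 + h) = 2*O*(2 + h))
p(o) = o + 2*o*(2 + o)
c(y, j) = -2 + y (c(y, j) = y - 2 = -2 + y)
p(9)*c(9, k(2)) = (9*(5 + 2*9))*(-2 + 9) = (9*(5 + 18))*7 = (9*23)*7 = 207*7 = 1449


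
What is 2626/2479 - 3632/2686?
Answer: -975146/3329297 ≈ -0.29290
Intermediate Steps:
2626/2479 - 3632/2686 = 2626*(1/2479) - 3632*1/2686 = 2626/2479 - 1816/1343 = -975146/3329297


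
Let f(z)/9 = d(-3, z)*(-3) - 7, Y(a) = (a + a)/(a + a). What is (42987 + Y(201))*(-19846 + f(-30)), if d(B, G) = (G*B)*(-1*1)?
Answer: -751387252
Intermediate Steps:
d(B, G) = -B*G (d(B, G) = (B*G)*(-1) = -B*G)
Y(a) = 1 (Y(a) = (2*a)/((2*a)) = (2*a)*(1/(2*a)) = 1)
f(z) = -63 - 81*z (f(z) = 9*(-1*(-3)*z*(-3) - 7) = 9*((3*z)*(-3) - 7) = 9*(-9*z - 7) = 9*(-7 - 9*z) = -63 - 81*z)
(42987 + Y(201))*(-19846 + f(-30)) = (42987 + 1)*(-19846 + (-63 - 81*(-30))) = 42988*(-19846 + (-63 + 2430)) = 42988*(-19846 + 2367) = 42988*(-17479) = -751387252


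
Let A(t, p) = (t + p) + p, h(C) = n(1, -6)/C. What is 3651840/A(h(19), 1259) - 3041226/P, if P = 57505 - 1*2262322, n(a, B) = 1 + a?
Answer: 1417839294158/976733931 ≈ 1451.6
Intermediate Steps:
h(C) = 2/C (h(C) = (1 + 1)/C = 2/C)
P = -2204817 (P = 57505 - 2262322 = -2204817)
A(t, p) = t + 2*p (A(t, p) = (p + t) + p = t + 2*p)
3651840/A(h(19), 1259) - 3041226/P = 3651840/(2/19 + 2*1259) - 3041226/(-2204817) = 3651840/(2*(1/19) + 2518) - 3041226*(-1/2204817) = 3651840/(2/19 + 2518) + 1013742/734939 = 3651840/(47844/19) + 1013742/734939 = 3651840*(19/47844) + 1013742/734939 = 1927360/1329 + 1013742/734939 = 1417839294158/976733931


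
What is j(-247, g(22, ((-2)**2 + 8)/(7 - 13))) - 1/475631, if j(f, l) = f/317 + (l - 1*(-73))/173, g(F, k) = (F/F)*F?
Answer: -6000615537/26084079671 ≈ -0.23005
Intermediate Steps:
g(F, k) = F (g(F, k) = 1*F = F)
j(f, l) = 73/173 + l/173 + f/317 (j(f, l) = f*(1/317) + (l + 73)*(1/173) = f/317 + (73 + l)*(1/173) = f/317 + (73/173 + l/173) = 73/173 + l/173 + f/317)
j(-247, g(22, ((-2)**2 + 8)/(7 - 13))) - 1/475631 = (73/173 + (1/173)*22 + (1/317)*(-247)) - 1/475631 = (73/173 + 22/173 - 247/317) - 1*1/475631 = -12616/54841 - 1/475631 = -6000615537/26084079671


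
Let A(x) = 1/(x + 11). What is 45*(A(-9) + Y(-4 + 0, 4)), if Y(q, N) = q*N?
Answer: -1395/2 ≈ -697.50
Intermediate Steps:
Y(q, N) = N*q
A(x) = 1/(11 + x)
45*(A(-9) + Y(-4 + 0, 4)) = 45*(1/(11 - 9) + 4*(-4 + 0)) = 45*(1/2 + 4*(-4)) = 45*(1/2 - 16) = 45*(-31/2) = -1395/2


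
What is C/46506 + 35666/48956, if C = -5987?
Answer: 170697928/284593467 ≈ 0.59980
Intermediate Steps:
C/46506 + 35666/48956 = -5987/46506 + 35666/48956 = -5987*1/46506 + 35666*(1/48956) = -5987/46506 + 17833/24478 = 170697928/284593467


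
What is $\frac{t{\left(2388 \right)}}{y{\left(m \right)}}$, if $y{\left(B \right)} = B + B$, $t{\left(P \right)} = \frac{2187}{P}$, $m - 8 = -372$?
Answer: $- \frac{729}{579488} \approx -0.001258$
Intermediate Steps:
$m = -364$ ($m = 8 - 372 = -364$)
$y{\left(B \right)} = 2 B$
$\frac{t{\left(2388 \right)}}{y{\left(m \right)}} = \frac{2187 \cdot \frac{1}{2388}}{2 \left(-364\right)} = \frac{2187 \cdot \frac{1}{2388}}{-728} = \frac{729}{796} \left(- \frac{1}{728}\right) = - \frac{729}{579488}$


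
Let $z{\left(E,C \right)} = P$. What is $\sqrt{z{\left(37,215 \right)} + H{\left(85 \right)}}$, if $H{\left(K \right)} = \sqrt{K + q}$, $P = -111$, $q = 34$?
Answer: $\sqrt{-111 + \sqrt{119}} \approx 10.005 i$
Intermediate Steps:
$z{\left(E,C \right)} = -111$
$H{\left(K \right)} = \sqrt{34 + K}$ ($H{\left(K \right)} = \sqrt{K + 34} = \sqrt{34 + K}$)
$\sqrt{z{\left(37,215 \right)} + H{\left(85 \right)}} = \sqrt{-111 + \sqrt{34 + 85}} = \sqrt{-111 + \sqrt{119}}$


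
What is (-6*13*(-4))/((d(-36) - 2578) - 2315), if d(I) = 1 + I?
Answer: -39/616 ≈ -0.063312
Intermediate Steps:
(-6*13*(-4))/((d(-36) - 2578) - 2315) = (-6*13*(-4))/(((1 - 36) - 2578) - 2315) = (-78*(-4))/((-35 - 2578) - 2315) = 312/(-2613 - 2315) = 312/(-4928) = 312*(-1/4928) = -39/616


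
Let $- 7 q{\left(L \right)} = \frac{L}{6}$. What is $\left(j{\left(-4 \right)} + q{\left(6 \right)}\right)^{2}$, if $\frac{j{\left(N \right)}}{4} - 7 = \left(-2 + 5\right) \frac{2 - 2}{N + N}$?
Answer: $\frac{38025}{49} \approx 776.02$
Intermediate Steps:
$j{\left(N \right)} = 28$ ($j{\left(N \right)} = 28 + 4 \left(-2 + 5\right) \frac{2 - 2}{N + N} = 28 + 4 \cdot 3 \frac{0}{2 N} = 28 + 4 \cdot 3 \cdot 0 \frac{1}{2 N} = 28 + 4 \cdot 3 \cdot 0 = 28 + 4 \cdot 0 = 28 + 0 = 28$)
$q{\left(L \right)} = - \frac{L}{42}$ ($q{\left(L \right)} = - \frac{L \frac{1}{6}}{7} = - \frac{\frac{1}{6} L}{7} = - \frac{L}{42}$)
$\left(j{\left(-4 \right)} + q{\left(6 \right)}\right)^{2} = \left(28 - \frac{1}{7}\right)^{2} = \left(\frac{195}{7}\right)^{2} = \frac{38025}{49}$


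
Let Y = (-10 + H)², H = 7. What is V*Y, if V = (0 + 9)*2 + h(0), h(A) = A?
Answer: 162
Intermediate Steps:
Y = 9 (Y = (-10 + 7)² = (-3)² = 9)
V = 18 (V = (0 + 9)*2 + 0 = 9*2 + 0 = 18 + 0 = 18)
V*Y = 18*9 = 162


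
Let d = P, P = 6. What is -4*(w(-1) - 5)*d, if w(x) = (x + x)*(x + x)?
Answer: 24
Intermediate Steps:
d = 6
w(x) = 4*x**2 (w(x) = (2*x)*(2*x) = 4*x**2)
-4*(w(-1) - 5)*d = -4*(4*(-1)**2 - 5)*6 = -4*(4*1 - 5)*6 = -4*(4 - 5)*6 = -(-4)*6 = -4*(-6) = 24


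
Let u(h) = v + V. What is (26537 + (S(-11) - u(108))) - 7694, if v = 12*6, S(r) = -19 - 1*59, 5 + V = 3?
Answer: 18695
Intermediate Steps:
V = -2 (V = -5 + 3 = -2)
S(r) = -78 (S(r) = -19 - 59 = -78)
v = 72
u(h) = 70 (u(h) = 72 - 2 = 70)
(26537 + (S(-11) - u(108))) - 7694 = (26537 + (-78 - 1*70)) - 7694 = (26537 + (-78 - 70)) - 7694 = (26537 - 148) - 7694 = 26389 - 7694 = 18695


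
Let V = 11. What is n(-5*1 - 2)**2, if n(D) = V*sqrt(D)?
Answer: -847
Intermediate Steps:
n(D) = 11*sqrt(D)
n(-5*1 - 2)**2 = (11*sqrt(-5*1 - 2))**2 = (11*sqrt(-5 - 2))**2 = (11*sqrt(-7))**2 = (11*(I*sqrt(7)))**2 = (11*I*sqrt(7))**2 = -847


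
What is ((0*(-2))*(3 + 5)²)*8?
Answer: 0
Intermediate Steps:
((0*(-2))*(3 + 5)²)*8 = (0*8²)*8 = (0*64)*8 = 0*8 = 0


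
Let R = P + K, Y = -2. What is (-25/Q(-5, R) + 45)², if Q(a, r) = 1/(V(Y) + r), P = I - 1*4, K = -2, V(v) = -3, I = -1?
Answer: 87025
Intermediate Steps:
P = -5 (P = -1 - 1*4 = -1 - 4 = -5)
R = -7 (R = -5 - 2 = -7)
Q(a, r) = 1/(-3 + r)
(-25/Q(-5, R) + 45)² = (-25/(1/(-3 - 7)) + 45)² = (-25/(1/(-10)) + 45)² = (-25/(-⅒) + 45)² = (-25*(-10) + 45)² = (250 + 45)² = 295² = 87025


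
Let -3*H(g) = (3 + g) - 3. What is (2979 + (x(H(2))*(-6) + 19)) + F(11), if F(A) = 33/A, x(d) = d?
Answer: 3005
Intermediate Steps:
H(g) = -g/3 (H(g) = -((3 + g) - 3)/3 = -g/3)
(2979 + (x(H(2))*(-6) + 19)) + F(11) = (2979 + (-⅓*2*(-6) + 19)) + 33/11 = (2979 + (-⅔*(-6) + 19)) + 33*(1/11) = (2979 + (4 + 19)) + 3 = (2979 + 23) + 3 = 3002 + 3 = 3005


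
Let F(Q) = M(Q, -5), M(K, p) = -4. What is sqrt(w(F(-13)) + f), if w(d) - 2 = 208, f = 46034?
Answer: 2*sqrt(11561) ≈ 215.04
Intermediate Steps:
F(Q) = -4
w(d) = 210 (w(d) = 2 + 208 = 210)
sqrt(w(F(-13)) + f) = sqrt(210 + 46034) = sqrt(46244) = 2*sqrt(11561)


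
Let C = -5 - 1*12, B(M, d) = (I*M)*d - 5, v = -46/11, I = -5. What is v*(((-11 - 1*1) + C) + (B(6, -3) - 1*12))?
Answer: -184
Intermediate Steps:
v = -46/11 (v = -46*1/11 = -46/11 ≈ -4.1818)
B(M, d) = -5 - 5*M*d (B(M, d) = (-5*M)*d - 5 = -5*M*d - 5 = -5 - 5*M*d)
C = -17 (C = -5 - 12 = -17)
v*(((-11 - 1*1) + C) + (B(6, -3) - 1*12)) = -46*(((-11 - 1*1) - 17) + ((-5 - 5*6*(-3)) - 1*12))/11 = -46*(((-11 - 1) - 17) + ((-5 + 90) - 12))/11 = -46*((-12 - 17) + (85 - 12))/11 = -46*(-29 + 73)/11 = -46/11*44 = -184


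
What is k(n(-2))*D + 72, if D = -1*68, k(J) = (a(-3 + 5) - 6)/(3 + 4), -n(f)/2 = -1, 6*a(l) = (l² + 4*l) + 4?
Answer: 2192/21 ≈ 104.38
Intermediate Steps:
a(l) = ⅔ + l²/6 + 2*l/3 (a(l) = ((l² + 4*l) + 4)/6 = (4 + l² + 4*l)/6 = ⅔ + l²/6 + 2*l/3)
n(f) = 2 (n(f) = -2*(-1) = 2)
k(J) = -10/21 (k(J) = ((⅔ + (-3 + 5)²/6 + 2*(-3 + 5)/3) - 6)/(3 + 4) = ((⅔ + (⅙)*2² + (⅔)*2) - 6)/7 = ((⅔ + (⅙)*4 + 4/3) - 6)*(⅐) = ((⅔ + ⅔ + 4/3) - 6)*(⅐) = (8/3 - 6)*(⅐) = -10/3*⅐ = -10/21)
D = -68
k(n(-2))*D + 72 = -10/21*(-68) + 72 = 680/21 + 72 = 2192/21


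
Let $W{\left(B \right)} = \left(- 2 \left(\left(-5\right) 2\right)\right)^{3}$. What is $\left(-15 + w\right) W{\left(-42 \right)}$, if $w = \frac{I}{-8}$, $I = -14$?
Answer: $-106000$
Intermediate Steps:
$w = \frac{7}{4}$ ($w = - \frac{14}{-8} = \left(-14\right) \left(- \frac{1}{8}\right) = \frac{7}{4} \approx 1.75$)
$W{\left(B \right)} = 8000$ ($W{\left(B \right)} = \left(\left(-2\right) \left(-10\right)\right)^{3} = 20^{3} = 8000$)
$\left(-15 + w\right) W{\left(-42 \right)} = \left(-15 + \frac{7}{4}\right) 8000 = \left(- \frac{53}{4}\right) 8000 = -106000$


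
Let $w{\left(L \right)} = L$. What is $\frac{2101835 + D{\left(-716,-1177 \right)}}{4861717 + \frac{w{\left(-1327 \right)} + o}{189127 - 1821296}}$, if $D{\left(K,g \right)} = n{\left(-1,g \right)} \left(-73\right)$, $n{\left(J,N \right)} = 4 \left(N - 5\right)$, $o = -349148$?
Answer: $\frac{3993883267451}{7935144124648} \approx 0.50332$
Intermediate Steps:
$n{\left(J,N \right)} = -20 + 4 N$ ($n{\left(J,N \right)} = 4 \left(-5 + N\right) = -20 + 4 N$)
$D{\left(K,g \right)} = 1460 - 292 g$ ($D{\left(K,g \right)} = \left(-20 + 4 g\right) \left(-73\right) = 1460 - 292 g$)
$\frac{2101835 + D{\left(-716,-1177 \right)}}{4861717 + \frac{w{\left(-1327 \right)} + o}{189127 - 1821296}} = \frac{2101835 + \left(1460 - -343684\right)}{4861717 + \frac{-1327 - 349148}{189127 - 1821296}} = \frac{2101835 + \left(1460 + 343684\right)}{4861717 - \frac{350475}{-1632169}} = \frac{2101835 + 345144}{4861717 - - \frac{350475}{1632169}} = \frac{2446979}{4861717 + \frac{350475}{1632169}} = \frac{2446979}{\frac{7935144124648}{1632169}} = 2446979 \cdot \frac{1632169}{7935144124648} = \frac{3993883267451}{7935144124648}$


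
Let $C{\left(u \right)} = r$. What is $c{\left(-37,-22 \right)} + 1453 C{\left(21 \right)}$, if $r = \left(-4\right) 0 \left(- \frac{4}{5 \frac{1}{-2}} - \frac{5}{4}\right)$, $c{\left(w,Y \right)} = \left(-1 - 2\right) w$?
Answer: $111$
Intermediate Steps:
$c{\left(w,Y \right)} = - 3 w$
$r = 0$ ($r = 0 \left(- \frac{4}{5 \left(- \frac{1}{2}\right)} - \frac{5}{4}\right) = 0 \left(- \frac{4}{- \frac{5}{2}} - \frac{5}{4}\right) = 0 \left(\left(-4\right) \left(- \frac{2}{5}\right) - \frac{5}{4}\right) = 0 \left(\frac{8}{5} - \frac{5}{4}\right) = 0 \cdot \frac{7}{20} = 0$)
$C{\left(u \right)} = 0$
$c{\left(-37,-22 \right)} + 1453 C{\left(21 \right)} = \left(-3\right) \left(-37\right) + 1453 \cdot 0 = 111 + 0 = 111$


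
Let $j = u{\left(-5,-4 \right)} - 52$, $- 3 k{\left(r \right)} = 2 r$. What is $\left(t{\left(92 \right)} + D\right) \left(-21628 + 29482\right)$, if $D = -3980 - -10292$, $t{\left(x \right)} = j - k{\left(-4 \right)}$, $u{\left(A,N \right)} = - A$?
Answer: $49184366$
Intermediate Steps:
$k{\left(r \right)} = - \frac{2 r}{3}$
$j = -47$ ($j = \left(-1\right) \left(-5\right) - 52 = 5 - 52 = -47$)
$t{\left(x \right)} = - \frac{149}{3}$ ($t{\left(x \right)} = -47 - \left(- \frac{2}{3}\right) \left(-4\right) = -47 - \frac{8}{3} = - \frac{149}{3}$)
$D = 6312$ ($D = -3980 + 10292 = 6312$)
$\left(t{\left(92 \right)} + D\right) \left(-21628 + 29482\right) = \left(- \frac{149}{3} + 6312\right) \left(-21628 + 29482\right) = \frac{18787}{3} \cdot 7854 = 49184366$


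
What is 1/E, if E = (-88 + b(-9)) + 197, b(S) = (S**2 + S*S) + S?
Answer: 1/262 ≈ 0.0038168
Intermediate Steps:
b(S) = S + 2*S**2 (b(S) = (S**2 + S**2) + S = 2*S**2 + S = S + 2*S**2)
E = 262 (E = (-88 - 9*(1 + 2*(-9))) + 197 = (-88 - 9*(1 - 18)) + 197 = (-88 - 9*(-17)) + 197 = (-88 + 153) + 197 = 65 + 197 = 262)
1/E = 1/262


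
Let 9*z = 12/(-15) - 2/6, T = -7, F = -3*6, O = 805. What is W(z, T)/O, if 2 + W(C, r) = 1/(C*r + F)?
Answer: -4757/1860355 ≈ -0.0025570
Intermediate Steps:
F = -18
z = -17/135 (z = (12/(-15) - 2/6)/9 = (12*(-1/15) - 2*1/6)/9 = (-4/5 - 1/3)/9 = (1/9)*(-17/15) = -17/135 ≈ -0.12593)
W(C, r) = -2 + 1/(-18 + C*r) (W(C, r) = -2 + 1/(C*r - 18) = -2 + 1/(-18 + C*r))
W(z, T)/O = ((37 - 2*(-17/135)*(-7))/(-18 - 17/135*(-7)))/805 = ((37 - 238/135)/(-18 + 119/135))*(1/805) = ((4757/135)/(-2311/135))*(1/805) = -135/2311*4757/135*(1/805) = -4757/2311*1/805 = -4757/1860355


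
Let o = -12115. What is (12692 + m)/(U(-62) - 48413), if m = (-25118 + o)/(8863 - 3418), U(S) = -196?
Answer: -7674523/29408445 ≈ -0.26096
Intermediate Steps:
m = -4137/605 (m = (-25118 - 12115)/(8863 - 3418) = -37233/5445 = -37233*1/5445 = -4137/605 ≈ -6.8380)
(12692 + m)/(U(-62) - 48413) = (12692 - 4137/605)/(-196 - 48413) = (7674523/605)/(-48609) = (7674523/605)*(-1/48609) = -7674523/29408445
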